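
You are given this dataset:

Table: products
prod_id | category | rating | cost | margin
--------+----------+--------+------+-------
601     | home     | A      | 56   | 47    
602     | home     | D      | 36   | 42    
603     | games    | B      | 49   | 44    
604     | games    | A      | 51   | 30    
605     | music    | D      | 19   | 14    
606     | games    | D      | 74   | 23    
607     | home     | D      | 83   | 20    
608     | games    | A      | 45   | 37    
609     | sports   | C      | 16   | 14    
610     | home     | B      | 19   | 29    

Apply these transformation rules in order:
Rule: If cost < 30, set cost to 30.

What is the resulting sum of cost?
484

Step 1: 3 records have cost < 30
Step 2: These records originally summed to 54
Step 3: After setting to minimum: 3 × 30 = 90
Step 4: Unaffected records sum: 394
Step 5: Final sum = 90 + 394 = 484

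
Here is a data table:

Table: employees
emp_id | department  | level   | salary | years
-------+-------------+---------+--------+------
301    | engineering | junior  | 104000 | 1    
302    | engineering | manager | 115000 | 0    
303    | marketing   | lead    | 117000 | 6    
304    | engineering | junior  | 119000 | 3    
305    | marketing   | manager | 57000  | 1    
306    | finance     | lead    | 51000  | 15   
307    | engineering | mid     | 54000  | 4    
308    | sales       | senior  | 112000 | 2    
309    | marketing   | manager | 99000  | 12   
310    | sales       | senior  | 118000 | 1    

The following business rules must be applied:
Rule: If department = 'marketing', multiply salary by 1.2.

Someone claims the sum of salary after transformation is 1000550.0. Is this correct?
No, the correct result is 1000600.0.

Step 1: Calculate the correct sum after transformation
Step 2: Apply multiplier 1.2 to records where department = 'marketing'
Step 3: Correct result = 1000600.0
Step 4: Claimed result = 1000550.0
Step 5: 1000600.0 ≠ 1000550.0
Conclusion: The claimed result is incorrect. The correct answer is 1000600.0.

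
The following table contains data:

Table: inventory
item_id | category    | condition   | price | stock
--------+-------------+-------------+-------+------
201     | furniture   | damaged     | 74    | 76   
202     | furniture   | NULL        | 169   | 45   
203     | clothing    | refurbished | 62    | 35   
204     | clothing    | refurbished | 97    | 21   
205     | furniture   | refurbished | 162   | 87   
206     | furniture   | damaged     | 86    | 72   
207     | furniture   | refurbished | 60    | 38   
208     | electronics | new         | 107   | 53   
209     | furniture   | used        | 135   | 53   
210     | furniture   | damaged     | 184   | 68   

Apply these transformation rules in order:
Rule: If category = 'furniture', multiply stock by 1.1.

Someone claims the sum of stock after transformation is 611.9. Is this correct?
No, the correct result is 591.9.

Step 1: Calculate the correct sum after transformation
Step 2: Apply multiplier 1.1 to records where category = 'furniture'
Step 3: Correct result = 591.9
Step 4: Claimed result = 611.9
Step 5: 591.9 ≠ 611.9
Conclusion: The claimed result is incorrect. The correct answer is 591.9.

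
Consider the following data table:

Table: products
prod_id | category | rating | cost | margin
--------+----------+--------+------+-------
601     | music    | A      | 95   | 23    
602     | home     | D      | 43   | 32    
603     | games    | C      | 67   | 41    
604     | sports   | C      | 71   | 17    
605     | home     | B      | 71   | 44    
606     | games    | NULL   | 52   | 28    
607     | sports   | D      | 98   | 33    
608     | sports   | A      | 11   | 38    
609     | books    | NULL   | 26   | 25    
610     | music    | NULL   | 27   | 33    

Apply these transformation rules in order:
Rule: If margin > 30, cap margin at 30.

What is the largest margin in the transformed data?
30

Step 1: Original maximum margin = 44
Step 2: Apply cap at 30
Step 3: 6 records had margin > 30 and were capped
Step 4: Maximum after transformation = 30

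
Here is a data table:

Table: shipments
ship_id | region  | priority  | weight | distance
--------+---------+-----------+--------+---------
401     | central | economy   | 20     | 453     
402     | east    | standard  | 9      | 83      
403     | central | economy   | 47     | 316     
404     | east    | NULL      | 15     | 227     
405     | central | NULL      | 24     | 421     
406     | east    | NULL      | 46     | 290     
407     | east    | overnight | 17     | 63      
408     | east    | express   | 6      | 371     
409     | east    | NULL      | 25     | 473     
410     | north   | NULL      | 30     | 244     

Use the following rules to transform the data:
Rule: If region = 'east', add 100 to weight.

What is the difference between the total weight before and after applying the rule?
600

Step 1: Original sum of weight = 239
Step 2: 6 records have region = 'east'
Step 3: Each affected record changes by 100
Step 4: Total change = 6 × 100 = 600
Step 5: New sum = 239 + 600 = 839
Step 6: Difference = |839 - 239| = 600
        (Sum increased by 600)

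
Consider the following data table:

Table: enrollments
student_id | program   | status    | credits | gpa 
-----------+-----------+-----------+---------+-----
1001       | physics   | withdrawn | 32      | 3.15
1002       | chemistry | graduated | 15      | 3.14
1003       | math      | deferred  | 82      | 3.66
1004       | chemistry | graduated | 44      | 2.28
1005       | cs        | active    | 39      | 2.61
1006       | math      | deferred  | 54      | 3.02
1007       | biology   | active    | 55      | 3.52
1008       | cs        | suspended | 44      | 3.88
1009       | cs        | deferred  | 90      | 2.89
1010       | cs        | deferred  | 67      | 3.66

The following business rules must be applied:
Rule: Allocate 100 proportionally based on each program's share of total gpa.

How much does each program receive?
biology: 11.07, chemistry: 17.04, cs: 40.99, math: 21.0, physics: 9.9

Step 1: Calculate total gpa = 31.81
Step 2: Calculate each program's proportion:
  biology: 3.52/31.81 = 11.07% → 11.07
  chemistry: 5.42/31.81 = 17.04% → 17.04
  cs: 13.04/31.81 = 40.99% → 40.99
  math: 6.68/31.81 = 21.00% → 21.0
  physics: 3.15/31.81 = 9.90% → 9.9
Step 3: Verify: sum of allocations ≈ 100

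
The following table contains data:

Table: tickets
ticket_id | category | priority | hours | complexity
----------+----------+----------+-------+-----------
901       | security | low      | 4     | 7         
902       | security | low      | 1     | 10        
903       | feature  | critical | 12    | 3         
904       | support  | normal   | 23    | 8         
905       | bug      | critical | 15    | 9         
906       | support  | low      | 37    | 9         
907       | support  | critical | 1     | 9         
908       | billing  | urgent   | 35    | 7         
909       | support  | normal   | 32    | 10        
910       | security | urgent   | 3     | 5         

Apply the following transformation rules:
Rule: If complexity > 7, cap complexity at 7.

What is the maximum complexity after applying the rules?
7

Step 1: Original maximum complexity = 10
Step 2: Apply cap at 7
Step 3: 6 records had complexity > 7 and were capped
Step 4: Maximum after transformation = 7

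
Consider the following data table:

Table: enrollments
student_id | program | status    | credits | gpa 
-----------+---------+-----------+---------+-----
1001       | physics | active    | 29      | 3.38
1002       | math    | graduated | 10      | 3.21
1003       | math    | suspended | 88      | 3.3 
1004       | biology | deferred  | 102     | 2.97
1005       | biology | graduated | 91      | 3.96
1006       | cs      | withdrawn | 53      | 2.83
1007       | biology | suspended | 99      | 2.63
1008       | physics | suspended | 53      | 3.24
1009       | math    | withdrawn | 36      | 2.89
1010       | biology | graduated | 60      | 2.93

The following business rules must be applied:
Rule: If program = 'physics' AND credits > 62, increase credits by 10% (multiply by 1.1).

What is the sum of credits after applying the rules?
621

Step 1: Find records where program = 'physics' AND credits > 62
Step 2: 0 records match, summing to 0
Step 3: After multiplier: 0 × 1.1 = 0.0
Step 4: Unaffected records sum: 621
Step 5: Final sum = 0.0 + 621 = 621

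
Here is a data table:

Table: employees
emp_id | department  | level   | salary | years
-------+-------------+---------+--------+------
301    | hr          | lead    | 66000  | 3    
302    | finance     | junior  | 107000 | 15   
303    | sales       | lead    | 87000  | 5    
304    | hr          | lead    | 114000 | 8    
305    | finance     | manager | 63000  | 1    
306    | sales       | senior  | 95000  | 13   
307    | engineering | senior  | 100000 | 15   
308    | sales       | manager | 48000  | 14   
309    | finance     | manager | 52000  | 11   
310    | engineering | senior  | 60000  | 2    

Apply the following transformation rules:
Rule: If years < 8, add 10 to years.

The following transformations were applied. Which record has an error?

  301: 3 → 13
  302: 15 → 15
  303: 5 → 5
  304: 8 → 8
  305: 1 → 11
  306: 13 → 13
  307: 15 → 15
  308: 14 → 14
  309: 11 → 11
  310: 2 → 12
Record 303 has an error. The correct transformed value should be 15, not 5.

Step 1: Check each record against the rule
Step 2: Record 303 has years = 5
Step 3: Since 5 < 8, the bonus should have been applied
Step 4: Correct value = 15, but claimed value = 5
Conclusion: Record 303 has the error.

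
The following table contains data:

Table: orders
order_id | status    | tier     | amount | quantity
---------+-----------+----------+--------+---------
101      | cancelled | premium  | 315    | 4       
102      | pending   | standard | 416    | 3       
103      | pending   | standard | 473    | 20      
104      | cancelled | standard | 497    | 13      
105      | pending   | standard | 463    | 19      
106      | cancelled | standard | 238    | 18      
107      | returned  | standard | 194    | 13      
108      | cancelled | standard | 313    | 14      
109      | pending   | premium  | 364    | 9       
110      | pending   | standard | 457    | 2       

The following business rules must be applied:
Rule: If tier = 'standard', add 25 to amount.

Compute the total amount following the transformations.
3930

Step 1: Count records where tier = 'standard': 8
Step 2: Total bonus added: 8 × 25 = 200
Step 3: Original sum of amount: 3730
Step 4: Final sum = 3730 + 200 = 3930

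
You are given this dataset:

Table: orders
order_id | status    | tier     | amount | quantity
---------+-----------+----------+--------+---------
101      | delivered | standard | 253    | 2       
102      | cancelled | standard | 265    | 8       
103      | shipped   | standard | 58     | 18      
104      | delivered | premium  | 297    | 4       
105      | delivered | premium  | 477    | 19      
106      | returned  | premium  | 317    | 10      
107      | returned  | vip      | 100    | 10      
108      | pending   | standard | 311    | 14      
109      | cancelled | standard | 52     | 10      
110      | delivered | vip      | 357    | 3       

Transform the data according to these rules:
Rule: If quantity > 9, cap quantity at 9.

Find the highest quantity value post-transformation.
9

Step 1: Original maximum quantity = 19
Step 2: Apply cap at 9
Step 3: 6 records had quantity > 9 and were capped
Step 4: Maximum after transformation = 9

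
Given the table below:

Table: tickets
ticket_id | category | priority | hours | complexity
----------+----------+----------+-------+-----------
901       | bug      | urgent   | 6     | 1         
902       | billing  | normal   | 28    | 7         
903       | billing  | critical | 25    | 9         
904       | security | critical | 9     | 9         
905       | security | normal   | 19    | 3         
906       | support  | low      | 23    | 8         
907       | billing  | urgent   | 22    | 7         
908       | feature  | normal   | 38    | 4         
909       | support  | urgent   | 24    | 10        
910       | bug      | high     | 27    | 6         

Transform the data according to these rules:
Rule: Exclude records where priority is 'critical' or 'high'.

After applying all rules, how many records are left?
7

Step 1: Count records to exclude
  - 2 (critical) + 1 (high) = 3 records
Step 2: Total records: 10
Step 3: Remaining = 10 - 3 = 7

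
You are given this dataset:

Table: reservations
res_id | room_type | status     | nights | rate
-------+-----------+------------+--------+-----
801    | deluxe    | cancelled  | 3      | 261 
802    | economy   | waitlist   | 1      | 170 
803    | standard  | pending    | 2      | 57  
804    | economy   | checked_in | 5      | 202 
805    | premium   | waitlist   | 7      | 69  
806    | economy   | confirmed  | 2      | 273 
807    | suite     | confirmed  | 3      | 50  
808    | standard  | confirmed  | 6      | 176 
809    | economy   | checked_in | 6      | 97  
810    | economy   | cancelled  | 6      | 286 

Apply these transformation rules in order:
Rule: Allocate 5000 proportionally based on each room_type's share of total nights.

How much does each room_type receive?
deluxe: 365.85, economy: 2439.02, premium: 853.66, standard: 975.61, suite: 365.85

Step 1: Calculate total nights = 41
Step 2: Calculate each room_type's proportion:
  deluxe: 3/41 = 7.32% → 365.85
  economy: 20/41 = 48.78% → 2439.02
  premium: 7/41 = 17.07% → 853.66
  standard: 8/41 = 19.51% → 975.61
  suite: 3/41 = 7.32% → 365.85
Step 3: Verify: sum of allocations ≈ 5000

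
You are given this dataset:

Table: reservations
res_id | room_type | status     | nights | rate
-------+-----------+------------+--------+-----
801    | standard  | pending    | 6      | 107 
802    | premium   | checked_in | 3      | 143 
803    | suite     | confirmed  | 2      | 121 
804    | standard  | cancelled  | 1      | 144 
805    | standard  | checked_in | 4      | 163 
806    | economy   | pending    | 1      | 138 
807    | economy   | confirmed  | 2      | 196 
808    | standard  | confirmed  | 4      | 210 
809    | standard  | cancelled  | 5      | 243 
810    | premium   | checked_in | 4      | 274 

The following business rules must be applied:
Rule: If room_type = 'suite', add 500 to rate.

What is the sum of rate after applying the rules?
2239

Step 1: Count records where room_type = 'suite': 1
Step 2: Total bonus added: 1 × 500 = 500
Step 3: Original sum of rate: 1739
Step 4: Final sum = 1739 + 500 = 2239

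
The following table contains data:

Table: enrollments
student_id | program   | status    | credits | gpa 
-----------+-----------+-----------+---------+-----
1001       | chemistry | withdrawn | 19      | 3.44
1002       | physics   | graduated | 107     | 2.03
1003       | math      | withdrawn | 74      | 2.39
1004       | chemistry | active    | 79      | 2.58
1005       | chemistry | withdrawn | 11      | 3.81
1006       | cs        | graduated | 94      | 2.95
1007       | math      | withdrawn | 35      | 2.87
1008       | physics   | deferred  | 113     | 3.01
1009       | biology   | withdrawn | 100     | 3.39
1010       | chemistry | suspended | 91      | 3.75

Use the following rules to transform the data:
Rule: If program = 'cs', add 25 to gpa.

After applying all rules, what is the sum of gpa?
55.22

Step 1: Count records where program = 'cs': 1
Step 2: Total bonus added: 1 × 25 = 25
Step 3: Original sum of gpa: 30.22
Step 4: Final sum = 30.22 + 25 = 55.22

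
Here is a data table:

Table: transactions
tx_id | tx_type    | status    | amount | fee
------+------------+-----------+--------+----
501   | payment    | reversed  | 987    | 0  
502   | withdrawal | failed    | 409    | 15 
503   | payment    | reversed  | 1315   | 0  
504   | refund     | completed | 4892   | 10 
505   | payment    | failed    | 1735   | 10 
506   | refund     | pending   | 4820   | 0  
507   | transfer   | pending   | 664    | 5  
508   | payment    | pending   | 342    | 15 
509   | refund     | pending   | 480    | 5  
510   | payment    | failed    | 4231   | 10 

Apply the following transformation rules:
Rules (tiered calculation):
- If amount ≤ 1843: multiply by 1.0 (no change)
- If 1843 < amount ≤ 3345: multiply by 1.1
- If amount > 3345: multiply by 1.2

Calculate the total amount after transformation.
22663.6

Step 1: Tier 1 (amount ≤ 1843): 7 records, sum = 5932 × 1.0 = 5932.0
Step 2: Tier 2 (1843 < amount ≤ 3345): 0 records, sum = 0 × 1.1 = 0.0
Step 3: Tier 3 (amount > 3345): 3 records, sum = 13943 × 1.2 = 16731.6
Step 4: Final sum = 5932.0 + 0.0 + 16731.6 = 22663.6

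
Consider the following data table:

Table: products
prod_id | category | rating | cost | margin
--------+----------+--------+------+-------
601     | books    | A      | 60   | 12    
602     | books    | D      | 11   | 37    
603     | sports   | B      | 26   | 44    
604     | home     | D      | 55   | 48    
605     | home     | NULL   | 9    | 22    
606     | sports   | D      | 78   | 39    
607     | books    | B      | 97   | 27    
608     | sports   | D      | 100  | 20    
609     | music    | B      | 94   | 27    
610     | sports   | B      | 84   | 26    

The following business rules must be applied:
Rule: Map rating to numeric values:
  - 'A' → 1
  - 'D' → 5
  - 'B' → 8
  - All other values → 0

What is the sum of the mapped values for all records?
53

Step 1: Apply mapping to each record
Step 2: Count by status:
  'A': 1 records × 1 = 1
  'D': 4 records × 5 = 20
  'B': 4 records × 8 = 32
Step 3: Sum all mapped values = 53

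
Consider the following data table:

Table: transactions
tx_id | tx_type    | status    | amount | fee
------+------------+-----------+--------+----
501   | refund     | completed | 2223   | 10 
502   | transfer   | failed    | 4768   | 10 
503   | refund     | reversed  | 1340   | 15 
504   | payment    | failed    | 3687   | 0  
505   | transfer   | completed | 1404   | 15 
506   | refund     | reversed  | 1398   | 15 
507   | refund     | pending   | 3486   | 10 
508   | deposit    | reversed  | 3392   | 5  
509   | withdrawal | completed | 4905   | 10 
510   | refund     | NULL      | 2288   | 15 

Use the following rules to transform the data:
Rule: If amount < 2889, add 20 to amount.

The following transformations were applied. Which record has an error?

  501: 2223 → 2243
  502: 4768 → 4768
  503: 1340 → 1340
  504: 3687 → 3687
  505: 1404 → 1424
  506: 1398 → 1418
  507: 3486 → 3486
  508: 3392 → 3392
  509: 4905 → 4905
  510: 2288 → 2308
Record 503 has an error. The correct transformed value should be 1360, not 1340.

Step 1: Check each record against the rule
Step 2: Record 503 has amount = 1340
Step 3: Since 1340 < 2889, the bonus should have been applied
Step 4: Correct value = 1360, but claimed value = 1340
Conclusion: Record 503 has the error.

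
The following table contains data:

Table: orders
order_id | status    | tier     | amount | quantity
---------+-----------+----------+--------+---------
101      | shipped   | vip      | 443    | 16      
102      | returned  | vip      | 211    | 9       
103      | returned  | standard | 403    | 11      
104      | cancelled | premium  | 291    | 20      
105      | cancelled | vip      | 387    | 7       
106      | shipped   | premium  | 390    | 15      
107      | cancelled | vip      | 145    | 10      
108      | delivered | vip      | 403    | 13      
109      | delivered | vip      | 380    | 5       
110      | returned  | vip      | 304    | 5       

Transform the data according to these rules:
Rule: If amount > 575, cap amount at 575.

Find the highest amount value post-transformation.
443

Step 1: Original maximum amount = 443
Step 2: Check cap of 575 against maximum
Step 3: No records exceed the cap (max 443 <= cap 575), so no capping applies
Step 4: Maximum after transformation = 443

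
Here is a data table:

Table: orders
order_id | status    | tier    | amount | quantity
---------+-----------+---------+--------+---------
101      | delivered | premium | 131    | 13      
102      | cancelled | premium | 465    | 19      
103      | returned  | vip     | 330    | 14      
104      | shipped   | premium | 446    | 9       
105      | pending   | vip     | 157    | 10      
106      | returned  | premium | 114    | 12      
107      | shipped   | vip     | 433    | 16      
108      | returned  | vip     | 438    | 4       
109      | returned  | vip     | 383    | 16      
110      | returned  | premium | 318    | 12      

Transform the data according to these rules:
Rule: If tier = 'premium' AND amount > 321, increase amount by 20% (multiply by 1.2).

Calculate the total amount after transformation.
3397.2

Step 1: Find records where tier = 'premium' AND amount > 321
Step 2: 2 records match, summing to 911
Step 3: After multiplier: 911 × 1.2 = 1093.2
Step 4: Unaffected records sum: 2304
Step 5: Final sum = 1093.2 + 2304 = 3397.2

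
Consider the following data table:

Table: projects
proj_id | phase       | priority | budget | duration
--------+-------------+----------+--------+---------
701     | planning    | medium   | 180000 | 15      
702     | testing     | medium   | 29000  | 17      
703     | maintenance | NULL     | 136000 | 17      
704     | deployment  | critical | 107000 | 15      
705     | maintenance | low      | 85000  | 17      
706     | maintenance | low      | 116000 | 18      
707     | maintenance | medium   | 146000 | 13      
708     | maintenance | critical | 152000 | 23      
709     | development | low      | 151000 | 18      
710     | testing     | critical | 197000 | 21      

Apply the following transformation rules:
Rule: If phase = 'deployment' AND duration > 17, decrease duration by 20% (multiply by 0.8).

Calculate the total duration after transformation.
174

Step 1: Find records where phase = 'deployment' AND duration > 17
Step 2: 0 records match, summing to 0
Step 3: After multiplier: 0 × 0.8 = 0.0
Step 4: Unaffected records sum: 174
Step 5: Final sum = 0.0 + 174 = 174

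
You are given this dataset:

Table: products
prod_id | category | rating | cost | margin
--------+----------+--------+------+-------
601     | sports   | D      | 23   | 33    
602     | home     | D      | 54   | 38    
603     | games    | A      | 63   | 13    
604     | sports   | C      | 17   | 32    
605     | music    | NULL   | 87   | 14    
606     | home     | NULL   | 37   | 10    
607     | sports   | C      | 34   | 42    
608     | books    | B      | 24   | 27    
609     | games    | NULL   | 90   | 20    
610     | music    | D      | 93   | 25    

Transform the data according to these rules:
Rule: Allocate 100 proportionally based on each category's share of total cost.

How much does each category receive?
books: 4.6, games: 29.31, home: 17.43, music: 34.48, sports: 14.18

Step 1: Calculate total cost = 522
Step 2: Calculate each category's proportion:
  books: 24/522 = 4.60% → 4.6
  games: 153/522 = 29.31% → 29.31
  home: 91/522 = 17.43% → 17.43
  music: 180/522 = 34.48% → 34.48
  sports: 74/522 = 14.18% → 14.18
Step 3: Verify: sum of allocations ≈ 100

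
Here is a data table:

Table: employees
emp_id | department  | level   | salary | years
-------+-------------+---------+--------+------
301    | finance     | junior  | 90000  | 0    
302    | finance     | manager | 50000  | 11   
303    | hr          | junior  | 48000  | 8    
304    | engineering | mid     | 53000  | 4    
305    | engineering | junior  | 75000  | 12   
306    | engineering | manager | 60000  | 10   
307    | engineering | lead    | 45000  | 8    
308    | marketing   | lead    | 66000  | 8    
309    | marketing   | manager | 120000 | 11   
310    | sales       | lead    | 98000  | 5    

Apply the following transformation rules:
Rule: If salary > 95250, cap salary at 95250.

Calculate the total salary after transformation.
677500

Step 1: 2 records have salary > 95250
Step 2: These records originally summed to 218000
Step 3: After capping: 2 × 95250 = 190500
Step 4: Unaffected records sum: 487000
Step 5: Final sum = 190500 + 487000 = 677500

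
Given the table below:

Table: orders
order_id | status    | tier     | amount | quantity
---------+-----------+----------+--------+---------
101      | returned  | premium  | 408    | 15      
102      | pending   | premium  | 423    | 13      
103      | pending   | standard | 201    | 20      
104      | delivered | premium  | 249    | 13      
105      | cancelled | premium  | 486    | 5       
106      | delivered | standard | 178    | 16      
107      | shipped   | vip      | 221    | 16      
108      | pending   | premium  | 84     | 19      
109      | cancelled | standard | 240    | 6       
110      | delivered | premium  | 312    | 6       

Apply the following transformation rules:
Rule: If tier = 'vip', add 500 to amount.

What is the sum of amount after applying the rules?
3302

Step 1: Count records where tier = 'vip': 1
Step 2: Total bonus added: 1 × 500 = 500
Step 3: Original sum of amount: 2802
Step 4: Final sum = 2802 + 500 = 3302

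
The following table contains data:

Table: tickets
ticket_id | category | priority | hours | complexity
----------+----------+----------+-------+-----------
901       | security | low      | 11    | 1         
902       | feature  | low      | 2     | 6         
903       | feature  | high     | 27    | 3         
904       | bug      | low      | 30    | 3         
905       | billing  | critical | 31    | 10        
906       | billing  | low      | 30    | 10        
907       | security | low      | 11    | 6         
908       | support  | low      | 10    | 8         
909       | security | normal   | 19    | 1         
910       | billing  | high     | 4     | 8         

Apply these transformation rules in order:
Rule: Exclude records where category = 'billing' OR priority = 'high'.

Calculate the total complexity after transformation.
25

Step 1: Find records where category = 'billing' OR priority = 'high'
Step 2: 4 records match, summing to 31
Step 3: Original sum: 56
Step 4: Remaining sum = 56 - 31 = 25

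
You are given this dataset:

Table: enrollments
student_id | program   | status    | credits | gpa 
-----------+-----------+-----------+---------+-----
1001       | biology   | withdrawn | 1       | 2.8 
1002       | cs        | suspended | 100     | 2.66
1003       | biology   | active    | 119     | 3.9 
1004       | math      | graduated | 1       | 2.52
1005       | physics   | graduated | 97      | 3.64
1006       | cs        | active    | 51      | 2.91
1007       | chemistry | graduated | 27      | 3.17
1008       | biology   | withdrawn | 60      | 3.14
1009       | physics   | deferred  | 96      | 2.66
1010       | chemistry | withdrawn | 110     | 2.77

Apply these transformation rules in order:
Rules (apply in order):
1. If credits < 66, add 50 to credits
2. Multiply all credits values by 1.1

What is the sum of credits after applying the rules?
1003.2

Step 1: Apply Rule 1 - Add 50 to records with credits < 66
  - 5 records affected: 140 + (5 × 50) = 390
  - Unaffected records: 522
  - Sum after Rule 1: 912
Step 2: Apply Rule 2 - Multiply all by 1.1
  - 912 × 1.1 = 1003.2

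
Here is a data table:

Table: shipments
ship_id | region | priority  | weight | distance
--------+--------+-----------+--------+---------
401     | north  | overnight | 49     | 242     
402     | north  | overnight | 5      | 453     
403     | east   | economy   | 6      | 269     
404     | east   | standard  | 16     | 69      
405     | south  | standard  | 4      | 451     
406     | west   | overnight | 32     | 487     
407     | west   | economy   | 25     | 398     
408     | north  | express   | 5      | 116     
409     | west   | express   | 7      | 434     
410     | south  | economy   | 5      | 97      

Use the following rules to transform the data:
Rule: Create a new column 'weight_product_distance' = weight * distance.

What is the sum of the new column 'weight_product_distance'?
48282

Step 1: For each record, compute weight * distance
Example calculations:
  49 * 242 = 11858
  5 * 453 = 2265
  6 * 269 = 1614
  ...
Step 2: Sum all derived values
Step 3: Total = 48282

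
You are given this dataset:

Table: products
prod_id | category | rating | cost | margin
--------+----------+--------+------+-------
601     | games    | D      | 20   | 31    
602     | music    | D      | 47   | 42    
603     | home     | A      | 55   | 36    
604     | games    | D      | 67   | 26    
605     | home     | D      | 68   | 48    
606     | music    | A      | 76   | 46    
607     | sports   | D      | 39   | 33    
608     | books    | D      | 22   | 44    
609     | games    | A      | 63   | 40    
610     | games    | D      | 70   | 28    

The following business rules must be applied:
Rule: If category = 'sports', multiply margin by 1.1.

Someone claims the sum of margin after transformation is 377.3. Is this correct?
Yes, the result is correct.

Step 1: Calculate the correct sum after transformation
Step 2: Apply multiplier 1.1 to records where category = 'sports'
Step 3: Correct result = 377.3
Step 4: Claimed result = 377.3
Step 5: 377.3 = 377.3 ✓
Conclusion: The claimed result is correct.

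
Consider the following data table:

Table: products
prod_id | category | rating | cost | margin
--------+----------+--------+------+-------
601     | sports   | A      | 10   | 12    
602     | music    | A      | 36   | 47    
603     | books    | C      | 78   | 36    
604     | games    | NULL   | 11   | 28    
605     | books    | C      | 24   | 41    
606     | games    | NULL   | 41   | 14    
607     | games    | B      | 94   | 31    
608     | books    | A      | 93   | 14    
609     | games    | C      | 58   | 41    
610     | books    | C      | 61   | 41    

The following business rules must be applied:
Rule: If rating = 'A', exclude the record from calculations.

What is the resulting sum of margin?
232

Step 1: Identify records where rating = 'A'
Step 2: The excluded records sum to 73
Step 3: Original total margin = 305
Step 4: Remaining total = 305 - 73 = 232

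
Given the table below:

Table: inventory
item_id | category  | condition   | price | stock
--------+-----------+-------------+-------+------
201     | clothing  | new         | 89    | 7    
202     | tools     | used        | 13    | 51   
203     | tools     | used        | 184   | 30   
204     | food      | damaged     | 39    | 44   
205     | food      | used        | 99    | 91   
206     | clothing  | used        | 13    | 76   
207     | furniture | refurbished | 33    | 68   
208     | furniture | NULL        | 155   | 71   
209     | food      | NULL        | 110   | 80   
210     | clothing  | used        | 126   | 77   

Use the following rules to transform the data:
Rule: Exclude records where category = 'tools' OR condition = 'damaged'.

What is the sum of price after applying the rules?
625

Step 1: Find records where category = 'tools' OR condition = 'damaged'
Step 2: 3 records match, summing to 236
Step 3: Original sum: 861
Step 4: Remaining sum = 861 - 236 = 625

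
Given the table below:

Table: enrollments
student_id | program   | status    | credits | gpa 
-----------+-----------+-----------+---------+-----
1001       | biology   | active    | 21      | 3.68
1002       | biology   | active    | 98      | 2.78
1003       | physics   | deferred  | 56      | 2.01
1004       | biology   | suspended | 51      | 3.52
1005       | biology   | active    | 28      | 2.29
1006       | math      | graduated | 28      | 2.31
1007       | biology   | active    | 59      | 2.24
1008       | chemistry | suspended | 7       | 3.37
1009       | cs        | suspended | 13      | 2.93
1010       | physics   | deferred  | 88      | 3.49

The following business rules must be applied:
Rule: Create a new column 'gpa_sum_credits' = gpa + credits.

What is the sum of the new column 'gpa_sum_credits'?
477.62

Step 1: For each record, compute gpa + credits
Example calculations:
  3.68 + 21 = 24.68
  2.78 + 98 = 100.78
  2.01 + 56 = 58.01
  ...
Step 2: Sum all derived values
Step 3: Total = 477.62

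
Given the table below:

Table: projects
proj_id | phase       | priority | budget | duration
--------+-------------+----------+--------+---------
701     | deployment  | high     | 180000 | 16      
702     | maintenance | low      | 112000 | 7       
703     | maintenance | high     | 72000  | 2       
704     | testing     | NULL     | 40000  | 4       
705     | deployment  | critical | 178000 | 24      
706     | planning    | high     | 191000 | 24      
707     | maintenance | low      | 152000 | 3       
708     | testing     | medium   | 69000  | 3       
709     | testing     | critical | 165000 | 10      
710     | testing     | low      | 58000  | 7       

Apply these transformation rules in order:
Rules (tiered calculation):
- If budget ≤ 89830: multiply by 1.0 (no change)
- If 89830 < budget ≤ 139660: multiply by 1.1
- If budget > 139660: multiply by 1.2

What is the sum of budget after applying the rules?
1401400.0

Step 1: Tier 1 (budget ≤ 89830): 4 records, sum = 239000 × 1.0 = 239000.0
Step 2: Tier 2 (89830 < budget ≤ 139660): 1 records, sum = 112000 × 1.1 = 123200.0
Step 3: Tier 3 (budget > 139660): 5 records, sum = 866000 × 1.2 = 1039200.0
Step 4: Final sum = 239000.0 + 123200.0 + 1039200.0 = 1401400.0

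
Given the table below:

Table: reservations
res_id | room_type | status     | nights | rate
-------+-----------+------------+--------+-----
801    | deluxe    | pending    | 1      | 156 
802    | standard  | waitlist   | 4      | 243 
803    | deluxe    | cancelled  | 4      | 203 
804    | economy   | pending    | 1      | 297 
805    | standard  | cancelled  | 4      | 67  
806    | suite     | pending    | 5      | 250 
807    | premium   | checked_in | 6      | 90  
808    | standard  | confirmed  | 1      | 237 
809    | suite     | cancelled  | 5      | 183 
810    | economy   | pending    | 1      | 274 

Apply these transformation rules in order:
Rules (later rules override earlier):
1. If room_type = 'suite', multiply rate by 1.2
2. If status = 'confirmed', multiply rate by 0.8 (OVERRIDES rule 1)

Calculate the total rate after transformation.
2039.2

Step 1: Rule 2 takes priority for records with status = 'confirmed'
  - 1 records: 237 × 0.8 = 189.6
Step 2: Rule 1 applies to remaining records with room_type = 'suite'
  - 2 records: 433 × 1.2 = 519.6
Step 3: Other records unchanged: 1330
Step 4: Final sum = 189.6 + 519.6 + 1330 = 2039.2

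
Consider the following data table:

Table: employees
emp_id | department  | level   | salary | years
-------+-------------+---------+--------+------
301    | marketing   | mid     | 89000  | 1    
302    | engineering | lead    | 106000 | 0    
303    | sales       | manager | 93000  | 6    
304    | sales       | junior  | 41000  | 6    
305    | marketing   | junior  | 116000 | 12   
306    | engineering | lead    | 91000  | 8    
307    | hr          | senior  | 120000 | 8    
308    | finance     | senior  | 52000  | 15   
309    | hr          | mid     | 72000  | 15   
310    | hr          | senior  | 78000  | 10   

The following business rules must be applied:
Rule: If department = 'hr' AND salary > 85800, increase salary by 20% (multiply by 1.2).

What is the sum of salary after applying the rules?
882000.0

Step 1: Find records where department = 'hr' AND salary > 85800
Step 2: 1 records match, summing to 120000
Step 3: After multiplier: 120000 × 1.2 = 144000.0
Step 4: Unaffected records sum: 738000
Step 5: Final sum = 144000.0 + 738000 = 882000.0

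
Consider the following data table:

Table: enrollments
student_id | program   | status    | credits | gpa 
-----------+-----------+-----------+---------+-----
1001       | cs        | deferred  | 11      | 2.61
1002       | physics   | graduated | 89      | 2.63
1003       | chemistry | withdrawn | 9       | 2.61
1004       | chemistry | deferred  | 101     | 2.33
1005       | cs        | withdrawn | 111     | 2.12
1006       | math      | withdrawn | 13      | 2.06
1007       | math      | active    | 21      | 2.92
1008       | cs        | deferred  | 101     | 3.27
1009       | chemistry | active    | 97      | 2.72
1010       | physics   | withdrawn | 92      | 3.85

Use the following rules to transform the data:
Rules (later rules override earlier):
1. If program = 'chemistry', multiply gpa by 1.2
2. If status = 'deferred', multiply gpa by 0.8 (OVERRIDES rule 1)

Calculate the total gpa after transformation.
26.54

Step 1: Rule 2 takes priority for records with status = 'deferred'
  - 3 records: 8.21 × 0.8 = 6.57
Step 2: Rule 1 applies to remaining records with program = 'chemistry'
  - 2 records: 5.33 × 1.2 = 6.4
Step 3: Other records unchanged: 13.58
Step 4: Final sum = 6.57 + 6.4 + 13.58 = 26.54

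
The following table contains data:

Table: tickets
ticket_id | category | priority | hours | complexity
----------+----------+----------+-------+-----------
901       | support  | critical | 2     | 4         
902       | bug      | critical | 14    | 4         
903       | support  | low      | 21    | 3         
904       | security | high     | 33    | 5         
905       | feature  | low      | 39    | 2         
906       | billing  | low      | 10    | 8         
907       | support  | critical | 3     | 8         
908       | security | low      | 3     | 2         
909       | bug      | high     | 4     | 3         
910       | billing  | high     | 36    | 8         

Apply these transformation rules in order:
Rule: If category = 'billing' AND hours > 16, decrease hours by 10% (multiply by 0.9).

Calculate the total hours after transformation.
161.4

Step 1: Find records where category = 'billing' AND hours > 16
Step 2: 1 records match, summing to 36
Step 3: After multiplier: 36 × 0.9 = 32.4
Step 4: Unaffected records sum: 129
Step 5: Final sum = 32.4 + 129 = 161.4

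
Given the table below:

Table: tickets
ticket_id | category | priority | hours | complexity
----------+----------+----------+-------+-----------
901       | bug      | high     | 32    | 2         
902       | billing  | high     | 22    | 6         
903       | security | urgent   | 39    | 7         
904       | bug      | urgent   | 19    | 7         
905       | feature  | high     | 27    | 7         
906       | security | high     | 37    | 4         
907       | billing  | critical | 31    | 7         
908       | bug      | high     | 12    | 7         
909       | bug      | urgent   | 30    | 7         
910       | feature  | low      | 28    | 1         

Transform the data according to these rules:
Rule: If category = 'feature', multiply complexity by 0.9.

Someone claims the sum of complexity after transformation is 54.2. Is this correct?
Yes, the result is correct.

Step 1: Calculate the correct sum after transformation
Step 2: Apply multiplier 0.9 to records where category = 'feature'
Step 3: Correct result = 54.2
Step 4: Claimed result = 54.2
Step 5: 54.2 = 54.2 ✓
Conclusion: The claimed result is correct.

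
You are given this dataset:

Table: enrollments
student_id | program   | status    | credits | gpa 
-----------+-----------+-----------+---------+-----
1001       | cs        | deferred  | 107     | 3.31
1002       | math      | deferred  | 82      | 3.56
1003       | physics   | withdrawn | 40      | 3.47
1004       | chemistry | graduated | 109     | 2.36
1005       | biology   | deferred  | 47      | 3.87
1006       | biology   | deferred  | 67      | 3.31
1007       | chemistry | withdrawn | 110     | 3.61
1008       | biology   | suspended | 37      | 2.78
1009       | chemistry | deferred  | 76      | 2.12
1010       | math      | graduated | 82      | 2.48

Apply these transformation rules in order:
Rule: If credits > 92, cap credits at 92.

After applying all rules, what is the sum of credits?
707

Step 1: 3 records have credits > 92
Step 2: These records originally summed to 326
Step 3: After capping: 3 × 92 = 276
Step 4: Unaffected records sum: 431
Step 5: Final sum = 276 + 431 = 707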